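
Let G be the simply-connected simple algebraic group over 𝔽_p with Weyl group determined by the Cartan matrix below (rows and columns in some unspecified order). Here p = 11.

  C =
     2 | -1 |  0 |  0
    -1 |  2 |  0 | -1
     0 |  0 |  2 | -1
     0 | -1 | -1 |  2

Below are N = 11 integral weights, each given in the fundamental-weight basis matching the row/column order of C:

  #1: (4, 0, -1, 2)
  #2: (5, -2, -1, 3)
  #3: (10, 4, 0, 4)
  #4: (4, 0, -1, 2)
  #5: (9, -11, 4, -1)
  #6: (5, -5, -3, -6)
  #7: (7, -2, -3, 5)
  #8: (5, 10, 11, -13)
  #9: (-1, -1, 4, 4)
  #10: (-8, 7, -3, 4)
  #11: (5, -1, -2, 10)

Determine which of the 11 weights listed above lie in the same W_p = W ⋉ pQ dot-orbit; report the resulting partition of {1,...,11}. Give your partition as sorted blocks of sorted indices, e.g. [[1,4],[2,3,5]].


C ↔ A_4 under row/col permutation; |W(A_4)| = 120.

W_11-reps of the 11 weights in Ā_11 (same 4-coord order as C):

    1: (5, 1, 0, 3)
    2: (5, 1, 0, 3)
    3: (0, 0, 5, 5)
    4: (5, 1, 0, 3)
    5: (0, 0, 5, 5)
    6: (2, 3, 4, 2)
    7: (5, 1, 0, 3)
    8: (0, 0, 5, 5)
    9: (0, 0, 5, 5)
    10: (5, 1, 0, 3)
    11: (0, 0, 5, 5)

Grouping the 11 weights by Ā_11-representative: 3 linkage classes.

[[1, 2, 4, 7, 10], [3, 5, 8, 9, 11], [6]]


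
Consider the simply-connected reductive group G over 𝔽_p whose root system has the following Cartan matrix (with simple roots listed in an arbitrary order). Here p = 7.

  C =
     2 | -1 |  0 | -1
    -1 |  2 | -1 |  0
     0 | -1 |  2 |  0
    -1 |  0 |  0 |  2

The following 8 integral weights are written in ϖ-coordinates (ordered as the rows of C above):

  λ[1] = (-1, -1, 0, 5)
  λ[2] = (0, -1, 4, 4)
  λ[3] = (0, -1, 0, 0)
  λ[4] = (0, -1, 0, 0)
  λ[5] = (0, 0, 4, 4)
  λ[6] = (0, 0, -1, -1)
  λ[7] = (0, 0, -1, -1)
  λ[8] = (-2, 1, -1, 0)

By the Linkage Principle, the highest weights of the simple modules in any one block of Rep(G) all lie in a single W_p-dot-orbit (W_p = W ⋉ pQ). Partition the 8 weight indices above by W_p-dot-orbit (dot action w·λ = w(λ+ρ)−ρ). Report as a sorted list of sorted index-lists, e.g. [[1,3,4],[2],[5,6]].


A_4 Cartan matrix, 4 simple roots permuted; ρ=(1,1,1,1).

Ā_7 reps of the 8 weights (A_4, coords as presented):

  λ_1 → (0, 0, 1, 6);  λ_2 → (1, 0, 1, 1);  λ_3 → (1, 0, 1, 1);  λ_4 → (1, 0, 1, 1);  λ_5 → (1, 1, 0, 0);  λ_6 → (1, 1, 0, 0);  λ_7 → (1, 1, 0, 0);  λ_8 → (1, 1, 0, 0)

Linkage partition of the 8 weights (3 classes, p=7):

[[1], [2, 3, 4], [5, 6, 7, 8]]


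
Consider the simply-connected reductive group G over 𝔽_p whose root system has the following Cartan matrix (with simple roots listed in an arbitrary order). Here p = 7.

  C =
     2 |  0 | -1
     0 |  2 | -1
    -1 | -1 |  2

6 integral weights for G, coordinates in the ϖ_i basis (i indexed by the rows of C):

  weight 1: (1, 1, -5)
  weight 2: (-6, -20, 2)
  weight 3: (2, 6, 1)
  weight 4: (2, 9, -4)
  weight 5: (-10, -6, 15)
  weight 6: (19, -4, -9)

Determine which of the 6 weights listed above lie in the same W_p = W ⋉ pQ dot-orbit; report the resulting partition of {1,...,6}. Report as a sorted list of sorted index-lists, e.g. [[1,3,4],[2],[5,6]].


Root system A_3: the 3×3 matrix C matches after relabeling.

λ_j+ρ reflected into Ā_7 (⟨·,θ^∨⟩≤7); 3-tuples as given:

  λ_1 → (2, 2, 0) · λ_2 → (2, 2, 0) · λ_3 → (2, 2, 0) · λ_4 → (3, 4, 0) · λ_5 → (2, 2, 0) · λ_6 → (2, 1, 3)

Grouping the 6 weights by Ā_7-representative: 3 linkage classes.

[[1, 2, 3, 5], [4], [6]]


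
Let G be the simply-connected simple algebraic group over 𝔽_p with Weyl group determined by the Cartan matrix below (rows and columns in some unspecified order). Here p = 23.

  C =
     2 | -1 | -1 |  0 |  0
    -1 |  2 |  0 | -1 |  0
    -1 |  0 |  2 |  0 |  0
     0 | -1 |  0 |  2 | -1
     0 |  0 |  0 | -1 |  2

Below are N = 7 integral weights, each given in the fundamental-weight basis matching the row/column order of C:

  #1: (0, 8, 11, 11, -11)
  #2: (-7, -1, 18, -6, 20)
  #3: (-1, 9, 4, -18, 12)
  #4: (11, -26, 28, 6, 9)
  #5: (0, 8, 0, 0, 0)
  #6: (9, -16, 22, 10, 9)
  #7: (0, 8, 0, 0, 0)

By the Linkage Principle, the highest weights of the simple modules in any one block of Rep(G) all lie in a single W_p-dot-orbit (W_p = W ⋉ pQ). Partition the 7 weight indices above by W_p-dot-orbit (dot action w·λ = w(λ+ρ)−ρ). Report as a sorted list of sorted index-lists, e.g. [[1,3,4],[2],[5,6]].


C ↔ A_5 under row/col permutation; |W(A_5)| = 720.

Each λ_j+ρ reduced to Ā_23; 5-tuples below use C's row order:

  λ_1+ρ ↦ (1, 9, 1, 1, 1)
  λ_2+ρ ↦ (5, 0, 2, 6, 4)
  λ_3+ρ ↦ (5, 0, 2, 6, 4)
  λ_4+ρ ↦ (5, 0, 2, 6, 4)
  λ_5+ρ ↦ (1, 9, 1, 1, 1)
  λ_6+ρ ↦ (5, 0, 2, 6, 4)
  λ_7+ρ ↦ (1, 9, 1, 1, 1)

These 7 weights hit 2 W_23-dot-orbits; sizes (3, 4):

[[1, 5, 7], [2, 3, 4, 6]]


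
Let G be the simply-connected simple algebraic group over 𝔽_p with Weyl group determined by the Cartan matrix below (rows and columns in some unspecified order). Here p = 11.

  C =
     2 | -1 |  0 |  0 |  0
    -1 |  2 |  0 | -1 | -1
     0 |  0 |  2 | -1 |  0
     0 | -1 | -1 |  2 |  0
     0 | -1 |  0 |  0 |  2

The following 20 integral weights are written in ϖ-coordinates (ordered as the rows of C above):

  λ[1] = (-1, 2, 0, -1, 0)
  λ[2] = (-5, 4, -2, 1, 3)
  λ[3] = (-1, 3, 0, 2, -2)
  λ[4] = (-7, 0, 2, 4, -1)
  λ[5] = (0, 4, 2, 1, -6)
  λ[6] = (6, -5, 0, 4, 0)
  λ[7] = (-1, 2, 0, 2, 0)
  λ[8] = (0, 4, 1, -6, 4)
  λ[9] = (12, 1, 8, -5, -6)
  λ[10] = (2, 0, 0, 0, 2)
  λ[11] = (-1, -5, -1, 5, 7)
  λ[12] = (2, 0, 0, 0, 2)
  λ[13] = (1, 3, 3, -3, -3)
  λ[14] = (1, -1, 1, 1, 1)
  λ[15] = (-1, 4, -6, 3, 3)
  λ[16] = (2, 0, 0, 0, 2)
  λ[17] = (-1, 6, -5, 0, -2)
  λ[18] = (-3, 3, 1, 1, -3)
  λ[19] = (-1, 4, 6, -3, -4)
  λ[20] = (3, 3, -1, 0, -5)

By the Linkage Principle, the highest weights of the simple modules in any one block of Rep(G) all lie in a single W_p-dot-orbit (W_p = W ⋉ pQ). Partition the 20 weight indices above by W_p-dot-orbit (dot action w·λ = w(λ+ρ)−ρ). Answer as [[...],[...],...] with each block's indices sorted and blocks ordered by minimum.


C ↔ D_5 under row/col permutation; |W(D_5)| = 1920.

Folding the 20 weights λ_j+ρ into Ā_11 (reps in the given 5-coord order):

  λ_1 → (0, 3, 1, 0, 1)
  λ_2 → (4, 0, 0, 1, 4)
  λ_3 → (0, 3, 1, 0, 1)
  λ_4 → (1, 0, 3, 0, 5)
  λ_5 → (1, 0, 3, 0, 5)
  λ_6 → (3, 1, 1, 1, 3)
  λ_7 → (0, 3, 1, 0, 1)
  λ_8 → (1, 0, 3, 0, 5)
  λ_9 → (2, 0, 2, 2, 2)
  λ_10 → (3, 1, 1, 1, 3)
  λ_11 → (4, 0, 0, 1, 4)
  λ_12 → (3, 1, 1, 1, 3)
  λ_13 → (2, 0, 2, 2, 2)
  λ_14 → (2, 0, 2, 2, 2)
  λ_15 → (2, 0, 2, 2, 2)
  λ_16 → (3, 1, 1, 1, 3)
  λ_17 → (0, 3, 1, 0, 1)
  λ_18 → (2, 0, 2, 2, 2)
  λ_19 → (0, 0, 5, 1, 3)
  λ_20 → (4, 0, 0, 1, 4)

The 20 indices split into 6 linkage classes (same alcove rep ⇔ same W_11-dot-orbit):

[[1, 3, 7, 17], [2, 11, 20], [4, 5, 8], [6, 10, 12, 16], [9, 13, 14, 15, 18], [19]]


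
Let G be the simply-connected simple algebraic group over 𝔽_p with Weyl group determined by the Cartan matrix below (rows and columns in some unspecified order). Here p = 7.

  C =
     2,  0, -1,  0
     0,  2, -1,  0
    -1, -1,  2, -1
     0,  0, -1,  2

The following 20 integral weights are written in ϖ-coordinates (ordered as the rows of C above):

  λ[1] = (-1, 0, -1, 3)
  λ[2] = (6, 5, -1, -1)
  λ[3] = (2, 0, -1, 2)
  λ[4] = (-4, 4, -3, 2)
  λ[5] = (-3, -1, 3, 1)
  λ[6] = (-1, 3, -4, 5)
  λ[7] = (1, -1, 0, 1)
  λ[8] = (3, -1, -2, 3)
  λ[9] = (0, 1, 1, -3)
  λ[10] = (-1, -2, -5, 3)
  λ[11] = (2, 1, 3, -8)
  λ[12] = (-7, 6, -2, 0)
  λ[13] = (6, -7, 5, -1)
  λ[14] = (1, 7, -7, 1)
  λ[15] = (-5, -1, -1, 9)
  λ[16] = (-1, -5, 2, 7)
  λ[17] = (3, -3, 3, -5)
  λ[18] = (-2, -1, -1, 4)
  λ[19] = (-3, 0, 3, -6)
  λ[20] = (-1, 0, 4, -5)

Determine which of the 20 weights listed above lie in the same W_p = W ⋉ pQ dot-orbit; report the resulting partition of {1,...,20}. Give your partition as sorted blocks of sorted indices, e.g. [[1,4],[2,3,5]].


Dynkin diagram of C (from the 6 off-diagonal −1 entries): D_4.

Folding the 20 weights λ_j+ρ into Ā_7 (reps in the given 4-coord order):

  1: (0, 1, 0, 4) · 2: (1, 0, 0, 6) · 3: (3, 1, 0, 3) · 4: (2, 0, 1, 2) · 5: (2, 0, 1, 2) · 6: (3, 1, 0, 3) · 7: (2, 0, 1, 2) · 8: (3, 1, 0, 3) · 9: (1, 2, 0, 2) · 10: (0, 1, 0, 4) · 11: (0, 1, 0, 4) · 12: (1, 0, 0, 6) · 13: (1, 0, 0, 6) · 14: (2, 0, 1, 2) · 15: (3, 1, 0, 3) · 16: (3, 1, 0, 3) · 17: (2, 0, 1, 2) · 18: (0, 1, 0, 4) · 19: (1, 2, 0, 2) · 20: (0, 1, 1, 4)

Partition of {1..20} into 6 W_7-dot-orbits:

[[1, 10, 11, 18], [2, 12, 13], [3, 6, 8, 15, 16], [4, 5, 7, 14, 17], [9, 19], [20]]


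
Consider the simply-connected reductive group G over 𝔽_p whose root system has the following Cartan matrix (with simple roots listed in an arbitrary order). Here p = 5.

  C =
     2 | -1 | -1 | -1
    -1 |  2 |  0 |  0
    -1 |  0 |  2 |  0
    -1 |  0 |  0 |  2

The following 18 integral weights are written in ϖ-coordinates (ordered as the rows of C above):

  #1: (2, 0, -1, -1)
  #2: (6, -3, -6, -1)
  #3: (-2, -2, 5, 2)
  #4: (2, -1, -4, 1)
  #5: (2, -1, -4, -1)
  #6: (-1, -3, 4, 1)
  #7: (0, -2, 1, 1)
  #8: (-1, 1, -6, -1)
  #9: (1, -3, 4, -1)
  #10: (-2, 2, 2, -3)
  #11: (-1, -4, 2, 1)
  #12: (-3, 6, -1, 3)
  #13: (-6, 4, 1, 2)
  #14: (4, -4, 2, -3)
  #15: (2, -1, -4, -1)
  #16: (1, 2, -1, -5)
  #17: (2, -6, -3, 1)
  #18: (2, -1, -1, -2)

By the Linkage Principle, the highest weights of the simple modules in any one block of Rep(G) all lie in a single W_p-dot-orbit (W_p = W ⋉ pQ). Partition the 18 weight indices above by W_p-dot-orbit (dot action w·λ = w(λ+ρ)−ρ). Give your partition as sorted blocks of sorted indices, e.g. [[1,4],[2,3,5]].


Dynkin diagram of C (from the 6 off-diagonal −1 entries): D_4.

W_5-reps of the 18 weights in Ā_5 (same 4-coord order as C):

  λ_1 → (1, 1, 0, 0);  λ_2 → (0, 0, 3, 2);  λ_3 → (0, 1, 2, 1);  λ_4 → (0, 0, 3, 2);  λ_5 → (0, 0, 3, 0);  λ_6 → (0, 0, 3, 0);  λ_7 → (0, 1, 2, 2);  λ_8 → (0, 0, 3, 2);  λ_9 → (0, 0, 3, 2);  λ_10 → (2, 0, 0, 1);  λ_11 → (2, 0, 0, 1);  λ_12 → (0, 1, 2, 2);  λ_13 → (0, 0, 3, 2);  λ_14 → (2, 0, 0, 1);  λ_15 → (0, 0, 3, 0);  λ_16 → (0, 1, 2, 2);  λ_17 → (0, 1, 2, 2);  λ_18 → (2, 0, 0, 1)

Grouping the 18 weights by Ā_5-representative: 6 linkage classes.

[[1], [2, 4, 8, 9, 13], [3], [5, 6, 15], [7, 12, 16, 17], [10, 11, 14, 18]]


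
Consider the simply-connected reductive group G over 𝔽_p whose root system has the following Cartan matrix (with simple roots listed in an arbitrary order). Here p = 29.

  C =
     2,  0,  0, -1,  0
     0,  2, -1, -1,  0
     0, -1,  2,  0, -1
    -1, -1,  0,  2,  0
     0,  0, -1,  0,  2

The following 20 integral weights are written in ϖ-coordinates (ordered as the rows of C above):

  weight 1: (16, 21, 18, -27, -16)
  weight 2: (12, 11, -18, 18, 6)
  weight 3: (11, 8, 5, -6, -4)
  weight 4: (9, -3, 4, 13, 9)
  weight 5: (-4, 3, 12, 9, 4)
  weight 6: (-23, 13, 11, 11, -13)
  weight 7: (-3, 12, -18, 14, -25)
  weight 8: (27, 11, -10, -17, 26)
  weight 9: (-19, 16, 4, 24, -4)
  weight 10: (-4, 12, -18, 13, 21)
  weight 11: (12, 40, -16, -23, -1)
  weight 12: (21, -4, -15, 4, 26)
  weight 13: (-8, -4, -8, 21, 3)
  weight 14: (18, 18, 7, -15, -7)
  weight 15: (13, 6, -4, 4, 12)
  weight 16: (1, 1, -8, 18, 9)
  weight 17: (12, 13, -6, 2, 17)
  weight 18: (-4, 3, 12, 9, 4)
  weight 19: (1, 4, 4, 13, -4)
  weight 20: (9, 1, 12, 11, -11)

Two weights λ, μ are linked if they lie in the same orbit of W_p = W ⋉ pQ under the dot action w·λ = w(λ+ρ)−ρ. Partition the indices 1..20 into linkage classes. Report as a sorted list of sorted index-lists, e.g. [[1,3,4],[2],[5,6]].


C ↔ A_5 under row/col permutation; |W(A_5)| = 720.

Ā_29 reps of the 20 weights (A_5, coords as presented):

    λ_1+ρ ↦ (3, 4, 0, 10, 3)
    λ_2+ρ ↦ (2, 2, 3, 12, 2)
    λ_3+ρ ↦ (7, 4, 3, 5, 3)
    λ_4+ρ ↦ (2, 2, 3, 12, 2)
    λ_5+ρ ↦ (0, 4, 13, 7, 2)
    λ_6+ρ ↦ (3, 4, 0, 10, 3)
    λ_7+ρ ↦ (1, 9, 4, 2, 1)
    λ_8+ρ ↦ (1, 9, 4, 2, 1)
    λ_9+ρ ↦ (0, 4, 13, 7, 2)
    λ_10+ρ ↦ (0, 4, 13, 7, 2)
    λ_11+ρ ↦ (3, 4, 0, 10, 3)
    λ_12+ρ ↦ (2, 2, 3, 12, 2)
    λ_13+ρ ↦ (7, 4, 3, 5, 3)
    λ_14+ρ ↦ (2, 5, 2, 14, 3)
    λ_15+ρ ↦ (7, 4, 3, 5, 3)
    λ_16+ρ ↦ (2, 5, 2, 14, 3)
    λ_17+ρ ↦ (1, 9, 4, 2, 1)
    λ_18+ρ ↦ (0, 4, 13, 7, 2)
    λ_19+ρ ↦ (2, 5, 2, 14, 3)
    λ_20+ρ ↦ (2, 2, 3, 12, 2)

These 20 weights hit 6 W_29-dot-orbits; sizes (3, 4, 3, 4, 3, 3):

[[1, 6, 11], [2, 4, 12, 20], [3, 13, 15], [5, 9, 10, 18], [7, 8, 17], [14, 16, 19]]


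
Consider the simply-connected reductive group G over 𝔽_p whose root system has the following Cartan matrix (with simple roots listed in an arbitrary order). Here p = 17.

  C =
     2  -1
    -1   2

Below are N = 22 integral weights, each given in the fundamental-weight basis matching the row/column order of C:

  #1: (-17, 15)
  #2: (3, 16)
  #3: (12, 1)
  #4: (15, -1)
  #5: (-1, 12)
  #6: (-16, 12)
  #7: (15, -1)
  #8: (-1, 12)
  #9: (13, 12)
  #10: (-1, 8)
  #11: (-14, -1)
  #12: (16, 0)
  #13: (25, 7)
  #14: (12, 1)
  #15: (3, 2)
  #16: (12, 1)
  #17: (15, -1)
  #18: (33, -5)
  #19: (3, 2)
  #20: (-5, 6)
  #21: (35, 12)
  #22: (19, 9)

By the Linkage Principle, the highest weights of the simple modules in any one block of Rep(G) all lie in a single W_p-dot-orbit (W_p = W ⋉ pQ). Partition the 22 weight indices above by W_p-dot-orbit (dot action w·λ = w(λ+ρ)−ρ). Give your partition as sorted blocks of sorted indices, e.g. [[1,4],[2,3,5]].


Type A_2, rank 2, |W|=6; reorder rows/cols to standard.

Alcove-folded reps (p=17, 22 weights, presented ϖ-order):

  [1] (16, 0)
  [2] (0, 13)
  [3] (13, 2)
  [4] (16, 0)
  [5] (0, 13)
  [6] (13, 2)
  [7] (16, 0)
  [8] (0, 13)
  [9] (4, 3)
  [10] (0, 9)
  [11] (0, 13)
  [12] (16, 0)
  [13] (0, 9)
  [14] (13, 2)
  [15] (4, 3)
  [16] (13, 2)
  [17] (16, 0)
  [18] (0, 13)
  [19] (4, 3)
  [20] (4, 3)
  [21] (13, 2)
  [22] (4, 3)

Grouping the 22 weights by Ā_17-representative: 5 linkage classes.

[[1, 4, 7, 12, 17], [2, 5, 8, 11, 18], [3, 6, 14, 16, 21], [9, 15, 19, 20, 22], [10, 13]]


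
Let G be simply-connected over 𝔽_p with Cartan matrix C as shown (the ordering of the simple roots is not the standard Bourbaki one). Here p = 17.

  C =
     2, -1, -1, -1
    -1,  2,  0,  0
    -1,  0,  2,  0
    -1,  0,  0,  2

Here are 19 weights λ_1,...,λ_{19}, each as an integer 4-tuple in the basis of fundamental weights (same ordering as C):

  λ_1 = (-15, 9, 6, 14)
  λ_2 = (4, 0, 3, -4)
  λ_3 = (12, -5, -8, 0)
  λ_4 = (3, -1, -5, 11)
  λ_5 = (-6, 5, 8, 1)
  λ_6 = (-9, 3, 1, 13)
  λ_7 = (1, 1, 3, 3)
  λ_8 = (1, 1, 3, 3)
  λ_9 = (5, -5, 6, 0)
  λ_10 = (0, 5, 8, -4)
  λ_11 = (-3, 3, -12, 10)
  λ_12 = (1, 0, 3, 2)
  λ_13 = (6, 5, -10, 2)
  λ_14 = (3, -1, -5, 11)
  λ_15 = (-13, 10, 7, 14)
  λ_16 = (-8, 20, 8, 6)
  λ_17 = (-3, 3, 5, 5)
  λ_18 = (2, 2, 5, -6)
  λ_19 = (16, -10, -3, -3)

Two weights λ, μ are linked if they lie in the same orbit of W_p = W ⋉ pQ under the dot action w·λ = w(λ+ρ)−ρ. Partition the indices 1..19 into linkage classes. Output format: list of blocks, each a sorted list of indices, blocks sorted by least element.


D_4 Cartan matrix, 4 simple roots permuted; ρ=(1,1,1,1).

Folding the 19 weights λ_j+ρ into Ā_17 (reps in the given 4-coord order):

  λ_1 → (2, 4, 7, 1) · λ_2 → (2, 1, 4, 3) · λ_3 → (2, 4, 7, 1) · λ_4 → (0, 0, 4, 12) · λ_5 → (2, 1, 4, 3) · λ_6 → (2, 2, 4, 4) · λ_7 → (2, 2, 4, 4) · λ_8 → (2, 2, 4, 4) · λ_9 → (2, 4, 7, 1) · λ_10 → (2, 4, 7, 1) · λ_11 → (0, 9, 2, 2) · λ_12 → (2, 1, 4, 3) · λ_13 → (2, 4, 7, 1) · λ_14 → (0, 0, 4, 12) · λ_15 → (2, 1, 4, 3) · λ_16 → (4, 4, 0, 2) · λ_17 → (2, 2, 4, 4) · λ_18 → (2, 1, 4, 3) · λ_19 → (0, 9, 2, 2)

The 19 indices split into 6 linkage classes (same alcove rep ⇔ same W_17-dot-orbit):

[[1, 3, 9, 10, 13], [2, 5, 12, 15, 18], [4, 14], [6, 7, 8, 17], [11, 19], [16]]


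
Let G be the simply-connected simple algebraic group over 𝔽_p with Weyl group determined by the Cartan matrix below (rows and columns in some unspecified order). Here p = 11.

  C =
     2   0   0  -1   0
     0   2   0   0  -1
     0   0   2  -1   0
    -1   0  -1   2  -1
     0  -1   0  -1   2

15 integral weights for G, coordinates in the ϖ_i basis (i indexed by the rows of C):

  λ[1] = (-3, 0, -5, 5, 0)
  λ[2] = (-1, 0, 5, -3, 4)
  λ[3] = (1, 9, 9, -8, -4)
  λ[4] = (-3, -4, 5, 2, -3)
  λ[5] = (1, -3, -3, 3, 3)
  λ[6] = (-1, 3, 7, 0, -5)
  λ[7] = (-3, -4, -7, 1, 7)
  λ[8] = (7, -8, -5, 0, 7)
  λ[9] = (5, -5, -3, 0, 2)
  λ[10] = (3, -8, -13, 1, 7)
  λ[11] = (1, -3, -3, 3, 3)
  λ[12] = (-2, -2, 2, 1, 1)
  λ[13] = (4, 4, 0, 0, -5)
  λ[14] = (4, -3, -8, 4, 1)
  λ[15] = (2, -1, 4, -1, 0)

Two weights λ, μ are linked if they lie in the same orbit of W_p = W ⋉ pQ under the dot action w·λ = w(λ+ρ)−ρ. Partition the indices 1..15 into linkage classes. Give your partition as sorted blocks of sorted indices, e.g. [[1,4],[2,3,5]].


D_5 Cartan matrix, 5 simple roots permuted; ρ=(1,1,1,1,1).

Alcove-folded reps (p=11, 15 weights, presented ϖ-order):

  1: (2, 1, 4, 0, 1) · 2: (2, 1, 4, 0, 1) · 3: (3, 0, 5, 0, 1) · 4: (2, 1, 2, 1, 1) · 5: (2, 1, 2, 1, 1) · 6: (3, 0, 5, 0, 1) · 7: (4, 2, 0, 1, 1) · 8: (2, 1, 2, 1, 1) · 9: (4, 2, 0, 1, 1) · 10: (1, 1, 3, 1, 1) · 11: (2, 1, 2, 1, 1) · 12: (1, 1, 3, 1, 1) · 13: (2, 1, 2, 1, 1) · 14: (3, 0, 5, 0, 1) · 15: (3, 0, 5, 0, 1)

5 distinct reps among the 15 weights ⇒ 5 W_11-linkage classes:

[[1, 2], [3, 6, 14, 15], [4, 5, 8, 11, 13], [7, 9], [10, 12]]


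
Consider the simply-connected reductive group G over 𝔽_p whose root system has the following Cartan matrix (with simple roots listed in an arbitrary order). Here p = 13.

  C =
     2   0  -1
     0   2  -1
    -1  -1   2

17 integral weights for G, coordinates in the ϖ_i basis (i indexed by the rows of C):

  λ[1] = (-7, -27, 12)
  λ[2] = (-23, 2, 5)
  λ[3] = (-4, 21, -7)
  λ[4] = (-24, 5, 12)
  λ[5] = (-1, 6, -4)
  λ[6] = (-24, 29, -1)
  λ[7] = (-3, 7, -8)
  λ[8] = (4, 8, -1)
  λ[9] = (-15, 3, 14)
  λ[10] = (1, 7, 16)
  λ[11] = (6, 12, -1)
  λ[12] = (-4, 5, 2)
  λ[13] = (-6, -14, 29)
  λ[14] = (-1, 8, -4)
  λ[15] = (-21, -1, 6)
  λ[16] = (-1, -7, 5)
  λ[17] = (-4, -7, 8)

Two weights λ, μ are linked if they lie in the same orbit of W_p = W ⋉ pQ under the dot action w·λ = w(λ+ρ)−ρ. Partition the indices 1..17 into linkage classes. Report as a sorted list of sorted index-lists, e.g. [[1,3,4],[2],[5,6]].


Type A_3, rank 3, |W|=24; reorder rows/cols to standard.

Alcove-folded reps (p=13, 17 weights, presented ϖ-order):

  λ_1+ρ ↦ (0, 6, 0)
  λ_2+ρ ↦ (3, 4, 0)
  λ_3+ρ ↦ (3, 4, 0)
  λ_4+ρ ↦ (3, 6, 0)
  λ_5+ρ ↦ (3, 4, 0)
  λ_6+ρ ↦ (3, 4, 0)
  λ_7+ρ ↦ (7, 1, 1)
  λ_8+ρ ↦ (4, 8, 0)
  λ_9+ρ ↦ (7, 1, 1)
  λ_10+ρ ↦ (7, 1, 1)
  λ_11+ρ ↦ (0, 6, 0)
  λ_12+ρ ↦ (3, 6, 0)
  λ_13+ρ ↦ (8, 0, 4)
  λ_14+ρ ↦ (3, 6, 0)
  λ_15+ρ ↦ (0, 6, 0)
  λ_16+ρ ↦ (0, 6, 0)
  λ_17+ρ ↦ (3, 6, 0)

Linkage partition of the 17 weights (6 classes, p=13):

[[1, 11, 15, 16], [2, 3, 5, 6], [4, 12, 14, 17], [7, 9, 10], [8], [13]]


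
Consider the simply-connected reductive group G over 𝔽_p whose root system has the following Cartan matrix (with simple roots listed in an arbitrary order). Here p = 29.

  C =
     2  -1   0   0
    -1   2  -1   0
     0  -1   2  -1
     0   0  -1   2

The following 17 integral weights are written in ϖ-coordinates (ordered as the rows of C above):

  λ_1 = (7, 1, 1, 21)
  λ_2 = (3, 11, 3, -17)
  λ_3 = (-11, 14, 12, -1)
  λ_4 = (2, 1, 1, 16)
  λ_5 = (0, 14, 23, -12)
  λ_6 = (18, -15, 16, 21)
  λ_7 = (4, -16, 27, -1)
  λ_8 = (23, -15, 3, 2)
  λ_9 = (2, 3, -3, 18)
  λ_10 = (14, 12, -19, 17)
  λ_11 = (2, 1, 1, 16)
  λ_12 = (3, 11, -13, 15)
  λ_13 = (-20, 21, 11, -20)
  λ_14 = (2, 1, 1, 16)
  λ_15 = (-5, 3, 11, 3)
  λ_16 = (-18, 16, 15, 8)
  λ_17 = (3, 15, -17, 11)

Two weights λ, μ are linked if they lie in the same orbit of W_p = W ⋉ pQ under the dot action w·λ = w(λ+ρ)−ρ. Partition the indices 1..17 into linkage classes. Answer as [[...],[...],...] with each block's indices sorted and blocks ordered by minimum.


A_4 Cartan matrix, 4 simple roots permuted; ρ=(1,1,1,1).

W_29-reps of the 17 weights in Ā_29 (same 4-coord order as C):

  [1] (3, 2, 2, 17);  [2] (4, 0, 12, 4);  [3] (10, 5, 13, 0);  [4] (3, 2, 2, 17);  [5] (10, 5, 13, 0);  [6] (10, 4, 3, 7);  [7] (10, 5, 13, 0);  [8] (10, 4, 3, 7);  [9] (3, 2, 2, 17);  [10] (10, 5, 13, 0);  [11] (3, 2, 2, 17);  [12] (4, 0, 12, 4);  [13] (10, 4, 3, 7);  [14] (3, 2, 2, 17);  [15] (4, 0, 12, 4);  [16] (4, 0, 12, 4);  [17] (4, 0, 12, 4)

Partition of {1..17} into 4 W_29-dot-orbits:

[[1, 4, 9, 11, 14], [2, 12, 15, 16, 17], [3, 5, 7, 10], [6, 8, 13]]


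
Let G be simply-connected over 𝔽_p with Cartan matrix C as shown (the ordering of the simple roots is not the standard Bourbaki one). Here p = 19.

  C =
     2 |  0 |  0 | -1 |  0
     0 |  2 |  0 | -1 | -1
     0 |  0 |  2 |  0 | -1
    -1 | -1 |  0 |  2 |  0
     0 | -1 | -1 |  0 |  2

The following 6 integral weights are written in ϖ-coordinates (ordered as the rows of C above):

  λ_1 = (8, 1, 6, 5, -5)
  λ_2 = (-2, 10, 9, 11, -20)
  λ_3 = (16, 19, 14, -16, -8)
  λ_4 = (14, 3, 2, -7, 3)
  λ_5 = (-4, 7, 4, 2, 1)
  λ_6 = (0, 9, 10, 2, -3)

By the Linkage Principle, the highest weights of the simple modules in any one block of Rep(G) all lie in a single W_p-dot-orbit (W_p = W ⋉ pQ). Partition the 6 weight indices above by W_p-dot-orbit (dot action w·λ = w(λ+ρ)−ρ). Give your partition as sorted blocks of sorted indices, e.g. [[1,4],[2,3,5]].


A_5 Cartan matrix, 5 simple roots permuted; ρ=(1,1,1,1,1).

Alcove-folded reps (p=19, 6 weights, presented ϖ-order):

  λ_1+ρ ↦ (8, 2, 2, 4, 2) · λ_2+ρ ↦ (3, 8, 5, 0, 2) · λ_3+ρ ↦ (8, 2, 2, 4, 2) · λ_4+ρ ↦ (8, 2, 2, 4, 2) · λ_5+ρ ↦ (3, 8, 5, 0, 2) · λ_6+ρ ↦ (3, 8, 5, 0, 2)

Partition of {1..6} into 2 W_19-dot-orbits:

[[1, 3, 4], [2, 5, 6]]


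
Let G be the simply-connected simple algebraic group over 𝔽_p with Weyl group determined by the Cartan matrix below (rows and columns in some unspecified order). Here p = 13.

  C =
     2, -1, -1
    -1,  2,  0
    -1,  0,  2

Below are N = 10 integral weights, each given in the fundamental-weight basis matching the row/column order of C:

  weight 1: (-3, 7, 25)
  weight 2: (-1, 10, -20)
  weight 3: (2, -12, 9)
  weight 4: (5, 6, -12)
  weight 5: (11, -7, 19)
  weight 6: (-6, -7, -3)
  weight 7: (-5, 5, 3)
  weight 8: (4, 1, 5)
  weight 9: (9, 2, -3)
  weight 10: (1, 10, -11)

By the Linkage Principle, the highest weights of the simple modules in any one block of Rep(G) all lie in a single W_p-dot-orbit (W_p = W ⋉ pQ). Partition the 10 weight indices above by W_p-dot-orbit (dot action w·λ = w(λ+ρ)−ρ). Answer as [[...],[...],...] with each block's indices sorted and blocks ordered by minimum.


Cartan matrix: type A_3 (|W|=24); un-permuting the 3 rows.

W_13-reps of the 10 weights in Ā_13 (same 3-coord order as C):

  1: (5, 2, 6);  2: (5, 2, 6);  3: (8, 3, 2);  4: (5, 2, 6);  5: (1, 6, 6);  6: (5, 2, 6);  7: (4, 2, 0);  8: (5, 2, 6);  9: (8, 3, 2);  10: (8, 3, 2)

Partition of {1..10} into 4 W_13-dot-orbits:

[[1, 2, 4, 6, 8], [3, 9, 10], [5], [7]]


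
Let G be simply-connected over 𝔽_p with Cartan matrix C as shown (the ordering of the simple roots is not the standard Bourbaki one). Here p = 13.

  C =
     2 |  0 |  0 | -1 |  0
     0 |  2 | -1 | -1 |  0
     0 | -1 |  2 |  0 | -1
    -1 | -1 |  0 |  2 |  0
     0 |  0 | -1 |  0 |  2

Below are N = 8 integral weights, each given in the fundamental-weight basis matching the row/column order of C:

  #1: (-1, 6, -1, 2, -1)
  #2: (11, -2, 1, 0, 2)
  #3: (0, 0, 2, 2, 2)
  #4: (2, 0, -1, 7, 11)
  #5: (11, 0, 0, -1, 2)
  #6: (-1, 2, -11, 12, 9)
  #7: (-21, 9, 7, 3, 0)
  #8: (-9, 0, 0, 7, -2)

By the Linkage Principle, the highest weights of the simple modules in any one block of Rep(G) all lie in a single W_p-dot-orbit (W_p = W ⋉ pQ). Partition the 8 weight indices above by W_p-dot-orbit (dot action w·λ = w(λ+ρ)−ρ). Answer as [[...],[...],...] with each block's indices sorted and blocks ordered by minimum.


Type A_5, rank 5, |W|=720; reorder rows/cols to standard.

Ā_13 reps of the 8 weights (A_5, coords as presented):

  [1] (0, 7, 0, 3, 0)
  [2] (8, 1, 0, 0, 1)
  [3] (1, 1, 3, 3, 3)
  [4] (8, 1, 0, 0, 1)
  [5] (8, 1, 0, 0, 1)
  [6] (0, 7, 0, 3, 0)
  [7] (1, 1, 3, 3, 3)
  [8] (8, 1, 0, 0, 1)

3 distinct reps among the 8 weights ⇒ 3 W_13-linkage classes:

[[1, 6], [2, 4, 5, 8], [3, 7]]


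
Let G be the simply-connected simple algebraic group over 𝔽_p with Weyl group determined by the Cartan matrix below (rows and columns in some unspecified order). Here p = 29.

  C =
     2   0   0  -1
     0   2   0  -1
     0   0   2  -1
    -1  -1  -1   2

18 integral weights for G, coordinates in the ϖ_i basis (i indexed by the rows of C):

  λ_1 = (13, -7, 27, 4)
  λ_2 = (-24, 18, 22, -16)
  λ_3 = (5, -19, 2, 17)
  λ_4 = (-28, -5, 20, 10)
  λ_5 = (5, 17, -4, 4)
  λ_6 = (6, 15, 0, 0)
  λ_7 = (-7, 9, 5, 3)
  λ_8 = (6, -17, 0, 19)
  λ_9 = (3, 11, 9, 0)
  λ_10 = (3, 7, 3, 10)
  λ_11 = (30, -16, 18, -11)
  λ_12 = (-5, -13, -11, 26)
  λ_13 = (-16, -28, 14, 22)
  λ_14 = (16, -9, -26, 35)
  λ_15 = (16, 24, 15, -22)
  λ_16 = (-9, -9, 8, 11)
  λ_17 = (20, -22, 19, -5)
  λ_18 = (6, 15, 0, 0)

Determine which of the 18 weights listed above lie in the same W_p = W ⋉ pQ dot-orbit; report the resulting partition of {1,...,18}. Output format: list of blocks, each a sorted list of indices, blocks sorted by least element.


Dynkin diagram of C (from the 6 off-diagonal −1 entries): D_4.

Ā_29 reps of the 18 weights (D_4, coords as presented):

  1: (4, 12, 10, 1);  2: (4, 8, 4, 2);  3: (6, 18, 3, 0);  4: (7, 16, 1, 1);  5: (6, 18, 3, 0);  6: (7, 16, 1, 1);  7: (4, 8, 4, 2);  8: (7, 16, 1, 1);  9: (4, 12, 10, 1);  10: (4, 8, 4, 2);  11: (4, 8, 4, 2);  12: (4, 12, 10, 1);  13: (4, 8, 4, 2);  14: (7, 16, 1, 1);  15: (4, 4, 5, 4);  16: (4, 4, 5, 4);  17: (4, 4, 5, 4);  18: (7, 16, 1, 1)

Linkage partition of the 18 weights (5 classes, p=29):

[[1, 9, 12], [2, 7, 10, 11, 13], [3, 5], [4, 6, 8, 14, 18], [15, 16, 17]]


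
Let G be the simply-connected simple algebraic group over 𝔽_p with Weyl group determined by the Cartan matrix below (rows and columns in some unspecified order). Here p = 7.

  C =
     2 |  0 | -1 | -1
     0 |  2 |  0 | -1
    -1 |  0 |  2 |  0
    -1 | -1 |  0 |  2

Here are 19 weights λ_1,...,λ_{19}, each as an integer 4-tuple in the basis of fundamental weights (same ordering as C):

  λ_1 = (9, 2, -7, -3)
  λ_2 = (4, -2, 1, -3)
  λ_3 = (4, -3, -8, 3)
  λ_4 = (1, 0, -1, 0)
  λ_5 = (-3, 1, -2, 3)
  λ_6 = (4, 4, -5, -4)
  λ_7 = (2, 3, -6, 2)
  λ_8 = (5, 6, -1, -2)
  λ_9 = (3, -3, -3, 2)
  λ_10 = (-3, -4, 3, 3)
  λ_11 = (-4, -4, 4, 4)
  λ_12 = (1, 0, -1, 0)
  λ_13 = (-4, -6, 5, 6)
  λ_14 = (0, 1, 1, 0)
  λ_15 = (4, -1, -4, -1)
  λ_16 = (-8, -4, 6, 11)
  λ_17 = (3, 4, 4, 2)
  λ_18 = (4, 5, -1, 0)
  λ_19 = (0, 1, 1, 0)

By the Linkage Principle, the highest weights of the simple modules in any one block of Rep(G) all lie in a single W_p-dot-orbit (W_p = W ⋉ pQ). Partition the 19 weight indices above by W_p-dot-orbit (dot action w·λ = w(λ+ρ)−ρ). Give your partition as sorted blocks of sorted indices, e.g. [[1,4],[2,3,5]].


Cartan matrix: type A_4 (|W|=120); un-permuting the 4 rows.

Ā_7 reps of the 19 weights (A_4, coords as presented):

    [1] (1, 2, 2, 1)
    [2] (2, 2, 2, 1)
    [3] (2, 0, 3, 0)
    [4] (2, 1, 0, 1)
    [5] (1, 2, 2, 1)
    [6] (2, 2, 2, 1)
    [7] (2, 1, 0, 1)
    [8] (0, 1, 5, 1)
    [9] (2, 2, 2, 1)
    [10] (1, 2, 2, 1)
    [11] (2, 2, 2, 1)
    [12] (2, 1, 0, 1)
    [13] (2, 1, 0, 1)
    [14] (1, 2, 2, 1)
    [15] (2, 0, 3, 0)
    [16] (2, 0, 3, 0)
    [17] (2, 2, 2, 1)
    [18] (0, 1, 5, 1)
    [19] (1, 2, 2, 1)

The 19 indices split into 5 linkage classes (same alcove rep ⇔ same W_7-dot-orbit):

[[1, 5, 10, 14, 19], [2, 6, 9, 11, 17], [3, 15, 16], [4, 7, 12, 13], [8, 18]]


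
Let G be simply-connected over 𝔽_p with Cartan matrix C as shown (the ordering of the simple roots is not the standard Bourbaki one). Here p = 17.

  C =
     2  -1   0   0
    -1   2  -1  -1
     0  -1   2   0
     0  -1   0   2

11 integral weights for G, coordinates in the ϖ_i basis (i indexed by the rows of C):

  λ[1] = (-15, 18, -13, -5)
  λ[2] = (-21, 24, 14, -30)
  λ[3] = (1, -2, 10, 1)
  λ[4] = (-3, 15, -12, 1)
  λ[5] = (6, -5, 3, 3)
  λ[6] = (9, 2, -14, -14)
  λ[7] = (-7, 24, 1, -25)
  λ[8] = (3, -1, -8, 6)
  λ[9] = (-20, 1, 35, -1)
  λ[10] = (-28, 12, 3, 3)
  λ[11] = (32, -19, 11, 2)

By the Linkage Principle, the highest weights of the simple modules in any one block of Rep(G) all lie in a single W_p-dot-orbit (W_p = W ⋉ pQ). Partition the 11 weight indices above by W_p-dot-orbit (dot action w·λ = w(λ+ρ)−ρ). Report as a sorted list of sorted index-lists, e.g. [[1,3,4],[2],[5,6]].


Root system D_4: the 4×4 matrix C matches after relabeling.

W_17-reps of the 11 weights in Ā_17 (same 4-coord order as C):

  λ_1 → (3, 2, 1, 7)
  λ_2 → (2, 3, 3, 1)
  λ_3 → (1, 1, 10, 1)
  λ_4 → (1, 1, 10, 1)
  λ_5 → (3, 4, 0, 0)
  λ_6 → (3, 4, 0, 0)
  λ_7 → (3, 2, 1, 7)
  λ_8 → (3, 4, 0, 0)
  λ_9 → (13, 0, 0, 2)
  λ_10 → (3, 4, 0, 0)
  λ_11 → (1, 1, 10, 1)

5 distinct reps among the 11 weights ⇒ 5 W_17-linkage classes:

[[1, 7], [2], [3, 4, 11], [5, 6, 8, 10], [9]]


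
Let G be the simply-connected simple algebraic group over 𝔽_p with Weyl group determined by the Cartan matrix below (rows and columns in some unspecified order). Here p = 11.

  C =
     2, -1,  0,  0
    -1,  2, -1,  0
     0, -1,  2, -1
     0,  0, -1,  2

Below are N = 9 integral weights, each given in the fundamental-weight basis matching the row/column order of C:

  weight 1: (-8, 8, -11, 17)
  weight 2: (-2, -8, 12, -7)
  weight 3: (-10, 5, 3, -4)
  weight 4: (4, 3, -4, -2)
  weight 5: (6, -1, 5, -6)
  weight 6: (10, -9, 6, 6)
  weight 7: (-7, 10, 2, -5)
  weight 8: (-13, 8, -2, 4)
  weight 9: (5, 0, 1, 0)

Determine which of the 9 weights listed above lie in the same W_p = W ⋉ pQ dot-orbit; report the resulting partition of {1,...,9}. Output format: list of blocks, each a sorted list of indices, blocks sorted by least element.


Type A_4, rank 4, |W|=120; reorder rows/cols to standard.

Folding the 9 weights λ_j+ρ into Ā_11 (reps in the given 4-coord order):

  [1] (6, 1, 2, 1) · [2] (5, 0, 1, 3) · [3] (6, 1, 2, 1) · [4] (5, 0, 1, 3) · [5] (5, 0, 1, 3) · [6] (3, 4, 1, 0) · [7] (3, 4, 1, 0) · [8] (6, 1, 2, 1) · [9] (6, 1, 2, 1)

Linkage partition of the 9 weights (3 classes, p=11):

[[1, 3, 8, 9], [2, 4, 5], [6, 7]]


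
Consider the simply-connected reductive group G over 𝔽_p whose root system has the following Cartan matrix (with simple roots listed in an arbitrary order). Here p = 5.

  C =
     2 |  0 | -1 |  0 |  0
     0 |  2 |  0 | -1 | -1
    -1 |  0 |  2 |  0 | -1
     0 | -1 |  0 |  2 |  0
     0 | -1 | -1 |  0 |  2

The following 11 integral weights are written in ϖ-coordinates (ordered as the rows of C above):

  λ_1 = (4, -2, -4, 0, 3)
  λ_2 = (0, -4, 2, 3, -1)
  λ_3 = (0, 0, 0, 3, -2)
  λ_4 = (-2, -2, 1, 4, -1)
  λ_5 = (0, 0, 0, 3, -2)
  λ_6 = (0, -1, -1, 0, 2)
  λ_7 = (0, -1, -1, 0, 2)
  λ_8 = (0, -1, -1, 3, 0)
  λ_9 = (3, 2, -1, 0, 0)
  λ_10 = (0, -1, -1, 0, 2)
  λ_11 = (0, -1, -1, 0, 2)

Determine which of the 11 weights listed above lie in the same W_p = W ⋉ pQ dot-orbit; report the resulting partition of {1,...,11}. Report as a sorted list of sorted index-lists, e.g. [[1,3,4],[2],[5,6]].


Type A_5, rank 5, |W|=720; reorder rows/cols to standard.

Ā_5 reps of the 11 weights (A_5, coords as presented):

  [1] (1, 0, 3, 1, 0)
  [2] (1, 0, 0, 1, 3)
  [3] (0, 0, 0, 3, 1)
  [4] (0, 0, 0, 3, 1)
  [5] (0, 0, 0, 3, 1)
  [6] (1, 0, 0, 1, 3)
  [7] (1, 0, 0, 1, 3)
  [8] (0, 0, 0, 3, 1)
  [9] (0, 0, 0, 3, 1)
  [10] (1, 0, 0, 1, 3)
  [11] (1, 0, 0, 1, 3)

Grouping the 11 weights by Ā_5-representative: 3 linkage classes.

[[1], [2, 6, 7, 10, 11], [3, 4, 5, 8, 9]]


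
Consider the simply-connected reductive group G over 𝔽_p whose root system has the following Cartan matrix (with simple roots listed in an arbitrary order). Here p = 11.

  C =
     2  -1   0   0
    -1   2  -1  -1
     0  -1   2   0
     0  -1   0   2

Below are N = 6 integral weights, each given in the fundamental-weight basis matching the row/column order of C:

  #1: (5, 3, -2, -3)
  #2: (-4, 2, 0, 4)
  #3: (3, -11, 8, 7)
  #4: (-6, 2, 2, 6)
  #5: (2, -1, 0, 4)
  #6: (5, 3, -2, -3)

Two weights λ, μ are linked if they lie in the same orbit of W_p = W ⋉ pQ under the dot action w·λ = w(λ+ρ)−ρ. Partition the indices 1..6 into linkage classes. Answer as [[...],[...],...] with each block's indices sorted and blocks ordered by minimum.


D_4 Cartan matrix, 4 simple roots permuted; ρ=(1,1,1,1).

Ā_11 reps of the 6 weights (D_4, coords as presented):

  [1] (6, 1, 1, 2) · [2] (3, 0, 1, 5) · [3] (6, 1, 1, 2) · [4] (3, 0, 1, 5) · [5] (3, 0, 1, 5) · [6] (6, 1, 1, 2)

Partition of {1..6} into 2 W_11-dot-orbits:

[[1, 3, 6], [2, 4, 5]]


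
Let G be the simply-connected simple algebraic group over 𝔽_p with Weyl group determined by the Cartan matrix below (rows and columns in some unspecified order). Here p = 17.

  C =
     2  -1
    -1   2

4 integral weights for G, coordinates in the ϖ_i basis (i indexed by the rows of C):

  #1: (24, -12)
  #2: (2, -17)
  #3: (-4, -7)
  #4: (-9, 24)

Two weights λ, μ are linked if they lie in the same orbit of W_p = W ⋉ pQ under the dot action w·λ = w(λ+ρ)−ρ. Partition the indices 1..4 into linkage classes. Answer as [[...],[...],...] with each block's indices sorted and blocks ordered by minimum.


Type A_2, rank 2, |W|=6; reorder rows/cols to standard.

λ_j+ρ reflected into Ā_17 (⟨·,θ^∨⟩≤17); 2-tuples as given:

  1: (6, 3);  2: (13, 3);  3: (6, 3);  4: (0, 9)

Grouping the 4 weights by Ā_17-representative: 3 linkage classes.

[[1, 3], [2], [4]]


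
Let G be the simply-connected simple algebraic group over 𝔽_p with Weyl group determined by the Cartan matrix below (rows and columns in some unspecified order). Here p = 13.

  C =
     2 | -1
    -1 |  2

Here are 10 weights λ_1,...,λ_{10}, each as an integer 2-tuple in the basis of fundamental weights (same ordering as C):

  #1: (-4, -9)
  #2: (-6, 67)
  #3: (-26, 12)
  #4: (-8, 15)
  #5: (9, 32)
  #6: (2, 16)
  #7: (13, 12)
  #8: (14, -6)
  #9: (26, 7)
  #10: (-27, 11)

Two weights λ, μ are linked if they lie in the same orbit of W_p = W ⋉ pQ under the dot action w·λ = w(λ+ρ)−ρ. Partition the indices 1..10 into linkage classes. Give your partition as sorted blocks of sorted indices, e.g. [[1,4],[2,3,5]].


C ↔ A_2 under row/col permutation; |W(A_2)| = 6.

W_13-reps of the 10 weights in Ā_13 (same 2-coord order as C):

  λ_1 → (8, 3) · λ_2 → (8, 3) · λ_3 → (1, 0) · λ_4 → (4, 6) · λ_5 → (4, 6) · λ_6 → (4, 6) · λ_7 → (1, 0) · λ_8 → (8, 3) · λ_9 → (8, 4) · λ_10 → (1, 0)

4 distinct reps among the 10 weights ⇒ 4 W_13-linkage classes:

[[1, 2, 8], [3, 7, 10], [4, 5, 6], [9]]


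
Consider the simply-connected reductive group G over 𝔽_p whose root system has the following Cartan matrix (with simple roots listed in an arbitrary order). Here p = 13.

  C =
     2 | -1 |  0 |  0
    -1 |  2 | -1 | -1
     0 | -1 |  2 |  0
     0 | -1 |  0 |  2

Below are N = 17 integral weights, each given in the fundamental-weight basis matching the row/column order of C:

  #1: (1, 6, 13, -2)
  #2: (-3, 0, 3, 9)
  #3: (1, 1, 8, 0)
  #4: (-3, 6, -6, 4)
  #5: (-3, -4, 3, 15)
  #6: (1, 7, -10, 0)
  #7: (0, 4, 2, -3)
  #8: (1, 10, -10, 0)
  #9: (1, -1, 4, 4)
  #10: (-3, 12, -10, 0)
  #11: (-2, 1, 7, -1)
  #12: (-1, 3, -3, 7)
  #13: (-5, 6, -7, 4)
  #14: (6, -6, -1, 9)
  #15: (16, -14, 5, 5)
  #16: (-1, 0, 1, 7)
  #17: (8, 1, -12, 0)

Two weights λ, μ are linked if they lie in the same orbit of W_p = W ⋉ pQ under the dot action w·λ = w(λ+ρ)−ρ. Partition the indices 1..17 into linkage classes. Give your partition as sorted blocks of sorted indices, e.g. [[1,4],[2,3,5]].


Type D_4, rank 4, |W|=192; reorder rows/cols to standard.

Folding the 17 weights λ_j+ρ into Ā_13 (reps in the given 4-coord order):

    1: (1, 3, 3, 2)
    2: (0, 1, 2, 8)
    3: (1, 1, 8, 0)
    4: (2, 0, 5, 5)
    5: (0, 1, 2, 8)
    6: (1, 1, 8, 0)
    7: (1, 3, 3, 2)
    8: (1, 1, 8, 0)
    9: (2, 0, 5, 5)
    10: (1, 1, 8, 0)
    11: (1, 1, 8, 0)
    12: (0, 1, 2, 8)
    13: (1, 3, 3, 2)
    14: (2, 0, 5, 5)
    15: (0, 3, 3, 3)
    16: (0, 1, 2, 8)
    17: (0, 1, 2, 8)

Grouping the 17 weights by Ā_13-representative: 5 linkage classes.

[[1, 7, 13], [2, 5, 12, 16, 17], [3, 6, 8, 10, 11], [4, 9, 14], [15]]


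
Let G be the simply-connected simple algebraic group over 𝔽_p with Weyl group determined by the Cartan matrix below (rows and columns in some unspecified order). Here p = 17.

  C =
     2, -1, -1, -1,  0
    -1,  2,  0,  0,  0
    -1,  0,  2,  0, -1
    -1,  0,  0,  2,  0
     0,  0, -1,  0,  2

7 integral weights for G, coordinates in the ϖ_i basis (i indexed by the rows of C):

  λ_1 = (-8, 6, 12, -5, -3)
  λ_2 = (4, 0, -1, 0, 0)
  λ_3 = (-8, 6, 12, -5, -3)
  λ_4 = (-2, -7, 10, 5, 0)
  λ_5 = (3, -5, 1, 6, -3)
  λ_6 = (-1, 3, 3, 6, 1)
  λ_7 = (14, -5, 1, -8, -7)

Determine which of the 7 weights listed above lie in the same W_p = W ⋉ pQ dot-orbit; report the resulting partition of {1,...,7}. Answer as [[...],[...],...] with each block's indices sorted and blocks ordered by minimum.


Root system D_5: the 5×5 matrix C matches after relabeling.

λ_j+ρ reflected into Ā_17 (⟨·,θ^∨⟩≤17); 5-tuples as given:

  λ_1 → (0, 4, 0, 7, 2)
  λ_2 → (5, 1, 0, 1, 1)
  λ_3 → (0, 4, 0, 7, 2)
  λ_4 → (5, 1, 0, 1, 1)
  λ_5 → (0, 4, 0, 7, 2)
  λ_6 → (0, 4, 0, 7, 2)
  λ_7 → (0, 4, 0, 7, 2)

These 7 weights hit 2 W_17-dot-orbits; sizes (5, 2):

[[1, 3, 5, 6, 7], [2, 4]]


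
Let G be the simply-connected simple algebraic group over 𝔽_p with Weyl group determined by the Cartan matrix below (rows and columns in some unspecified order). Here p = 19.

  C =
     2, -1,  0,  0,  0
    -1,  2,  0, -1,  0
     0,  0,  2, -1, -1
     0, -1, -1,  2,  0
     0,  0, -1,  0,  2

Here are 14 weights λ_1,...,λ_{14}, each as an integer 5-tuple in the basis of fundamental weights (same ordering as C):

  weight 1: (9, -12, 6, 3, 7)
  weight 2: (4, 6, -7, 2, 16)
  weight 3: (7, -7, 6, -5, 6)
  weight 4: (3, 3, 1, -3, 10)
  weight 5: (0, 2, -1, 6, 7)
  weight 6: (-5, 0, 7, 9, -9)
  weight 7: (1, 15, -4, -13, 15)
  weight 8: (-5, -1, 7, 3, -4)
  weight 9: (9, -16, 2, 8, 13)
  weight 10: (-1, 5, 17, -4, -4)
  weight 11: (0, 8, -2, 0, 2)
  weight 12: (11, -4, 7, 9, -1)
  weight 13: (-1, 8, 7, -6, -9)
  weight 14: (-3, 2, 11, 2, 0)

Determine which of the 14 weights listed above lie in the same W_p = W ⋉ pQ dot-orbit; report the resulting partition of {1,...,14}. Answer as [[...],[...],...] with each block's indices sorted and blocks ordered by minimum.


Type A_5, rank 5, |W|=720; reorder rows/cols to standard.

W_19-reps of the 14 weights in Ā_19 (same 5-coord order as C):

  λ_1+ρ ↦ (1, 3, 0, 7, 8)
  λ_2+ρ ↦ (2, 2, 3, 3, 4)
  λ_3+ρ ↦ (2, 2, 3, 3, 4)
  λ_4+ρ ↦ (4, 2, 0, 2, 11)
  λ_5+ρ ↦ (1, 3, 0, 7, 8)
  λ_6+ρ ↦ (1, 3, 0, 7, 8)
  λ_7+ρ ↦ (2, 1, 12, 3, 1)
  λ_8+ρ ↦ (0, 4, 5, 0, 3)
  λ_9+ρ ↦ (2, 2, 3, 3, 4)
  λ_10+ρ ↦ (2, 1, 12, 3, 1)
  λ_11+ρ ↦ (1, 9, 1, 0, 2)
  λ_12+ρ ↦ (1, 3, 0, 7, 8)
  λ_13+ρ ↦ (0, 4, 5, 0, 3)
  λ_14+ρ ↦ (2, 1, 12, 3, 1)

Linkage partition of the 14 weights (6 classes, p=19):

[[1, 5, 6, 12], [2, 3, 9], [4], [7, 10, 14], [8, 13], [11]]


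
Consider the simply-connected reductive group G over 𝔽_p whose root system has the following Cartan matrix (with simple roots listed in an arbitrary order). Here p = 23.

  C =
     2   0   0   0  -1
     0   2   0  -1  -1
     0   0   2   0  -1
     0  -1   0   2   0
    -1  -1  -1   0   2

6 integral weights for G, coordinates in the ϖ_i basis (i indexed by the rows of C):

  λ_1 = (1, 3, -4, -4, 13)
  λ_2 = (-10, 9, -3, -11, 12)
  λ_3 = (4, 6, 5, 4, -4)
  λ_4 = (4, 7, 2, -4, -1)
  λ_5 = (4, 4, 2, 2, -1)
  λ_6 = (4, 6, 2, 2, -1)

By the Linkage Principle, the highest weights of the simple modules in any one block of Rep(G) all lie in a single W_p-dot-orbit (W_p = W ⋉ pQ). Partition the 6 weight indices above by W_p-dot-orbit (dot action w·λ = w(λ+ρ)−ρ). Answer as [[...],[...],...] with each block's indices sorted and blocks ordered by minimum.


C ↔ D_5 under row/col permutation; |W(D_5)| = 1920.

Ā_23 reps of the 6 weights (D_5, coords as presented):

  1: (2, 3, 3, 5, 3)
  2: (9, 2, 2, 8, 0)
  3: (2, 3, 3, 5, 3)
  4: (5, 5, 3, 3, 0)
  5: (5, 5, 3, 3, 0)
  6: (5, 5, 3, 3, 0)

The 6 indices split into 3 linkage classes (same alcove rep ⇔ same W_23-dot-orbit):

[[1, 3], [2], [4, 5, 6]]
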